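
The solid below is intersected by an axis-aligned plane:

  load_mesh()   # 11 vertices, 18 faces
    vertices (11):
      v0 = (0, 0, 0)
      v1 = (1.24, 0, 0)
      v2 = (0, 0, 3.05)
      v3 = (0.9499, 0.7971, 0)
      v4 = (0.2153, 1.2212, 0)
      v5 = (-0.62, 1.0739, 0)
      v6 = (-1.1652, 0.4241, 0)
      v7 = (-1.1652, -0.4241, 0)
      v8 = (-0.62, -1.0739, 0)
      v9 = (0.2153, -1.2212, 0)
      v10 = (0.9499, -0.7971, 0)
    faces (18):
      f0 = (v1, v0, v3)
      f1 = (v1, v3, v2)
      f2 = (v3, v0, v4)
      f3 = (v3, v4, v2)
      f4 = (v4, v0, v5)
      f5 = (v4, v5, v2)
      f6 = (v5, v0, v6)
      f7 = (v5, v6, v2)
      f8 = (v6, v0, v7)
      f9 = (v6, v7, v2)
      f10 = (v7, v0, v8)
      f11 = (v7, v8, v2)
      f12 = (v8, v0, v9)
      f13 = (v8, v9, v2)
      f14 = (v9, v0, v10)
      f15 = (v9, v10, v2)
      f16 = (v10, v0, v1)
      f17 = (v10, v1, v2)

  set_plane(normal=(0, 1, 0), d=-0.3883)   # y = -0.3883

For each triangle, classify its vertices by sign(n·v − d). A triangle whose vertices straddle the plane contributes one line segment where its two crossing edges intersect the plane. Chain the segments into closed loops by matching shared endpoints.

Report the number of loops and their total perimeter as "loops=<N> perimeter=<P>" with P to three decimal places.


loops=1 perimeter=7.087

Straddling triangles (10 of 18):
  (v6,v0,v7) [++-] → (-1.06684, -0.3883, 0)–(-1.1652, -0.3883, 0)  len=0.0984
  (v6,v7,v2) [+-+] → (-1.1652, -0.3883, 0)–(-1.06684, -0.3883, 0.257463)  len=0.2756
  (v7,v0,v8) [-+-] → (-1.06684, -0.3883, 0)–(-0.224179, -0.3883, 0)  len=0.8427
  (v7,v8,v2) [--+] → (-0.224179, -0.3883, 1.94718)–(-1.06684, -0.3883, 0.257463)  len=1.8882
  (v8,v0,v9) [-+-] → (-0.224179, -0.3883, 0)–(0.0684581, -0.3883, 0)  len=0.2926
  (v8,v9,v2) [--+] → (0.0684581, -0.3883, 2.0802)–(-0.224179, -0.3883, 1.94718)  len=0.3215
  (v9,v0,v10) [-+-] → (0.0684581, -0.3883, 0)–(0.462735, -0.3883, 0)  len=0.3943
  (v9,v10,v2) [--+] → (0.462735, -0.3883, 1.56422)–(0.0684581, -0.3883, 2.0802)  len=0.6494
  (v10,v0,v1) [-++] → (0.462735, -0.3883, 0)–(1.09868, -0.3883, 0)  len=0.6359
  (v10,v1,v2) [-++] → (1.09868, -0.3883, 0)–(0.462735, -0.3883, 1.56422)  len=1.6886

Chained into 1 loop(s):
  loop 1: 10 segments, perimeter = 7.0871
Total perimeter = 7.087


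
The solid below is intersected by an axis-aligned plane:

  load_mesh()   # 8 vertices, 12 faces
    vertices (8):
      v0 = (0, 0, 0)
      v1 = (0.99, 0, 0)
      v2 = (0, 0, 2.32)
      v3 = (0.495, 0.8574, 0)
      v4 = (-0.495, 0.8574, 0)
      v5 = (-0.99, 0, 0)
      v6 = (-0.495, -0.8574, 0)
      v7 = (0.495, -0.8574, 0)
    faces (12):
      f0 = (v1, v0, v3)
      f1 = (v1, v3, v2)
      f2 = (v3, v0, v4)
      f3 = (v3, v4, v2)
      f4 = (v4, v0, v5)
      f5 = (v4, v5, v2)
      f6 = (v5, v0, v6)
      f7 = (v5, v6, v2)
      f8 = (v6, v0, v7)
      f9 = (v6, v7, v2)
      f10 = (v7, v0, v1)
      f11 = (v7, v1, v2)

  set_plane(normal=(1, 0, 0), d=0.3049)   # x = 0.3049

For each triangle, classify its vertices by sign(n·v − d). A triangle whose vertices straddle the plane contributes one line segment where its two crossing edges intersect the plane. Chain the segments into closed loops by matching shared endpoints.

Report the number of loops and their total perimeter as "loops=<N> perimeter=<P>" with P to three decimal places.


loops=1 perimeter=5.392

Straddling triangles (8 of 12):
  (v1,v0,v3) [+-+] → (0.3049, 0, 0)–(0.3049, 0.528124, 0)  len=0.5281
  (v1,v3,v2) [++-] → (0.3049, 0.528124, 0.890974)–(0.3049, 0, 1.60549)  len=0.8885
  (v3,v0,v4) [+--] → (0.3049, 0.528124, 0)–(0.3049, 0.8574, 0)  len=0.3293
  (v3,v4,v2) [+--] → (0.3049, 0.8574, 0)–(0.3049, 0.528124, 0.890974)  len=0.9499
  (v6,v0,v7) [--+] → (0.3049, -0.528124, 0)–(0.3049, -0.8574, 0)  len=0.3293
  (v6,v7,v2) [-+-] → (0.3049, -0.8574, 0)–(0.3049, -0.528124, 0.890974)  len=0.9499
  (v7,v0,v1) [+-+] → (0.3049, -0.528124, 0)–(0.3049, 0, 0)  len=0.5281
  (v7,v1,v2) [++-] → (0.3049, 0, 1.60549)–(0.3049, -0.528124, 0.890974)  len=0.8885

Chained into 1 loop(s):
  loop 1: 8 segments, perimeter = 5.3916
Total perimeter = 5.392


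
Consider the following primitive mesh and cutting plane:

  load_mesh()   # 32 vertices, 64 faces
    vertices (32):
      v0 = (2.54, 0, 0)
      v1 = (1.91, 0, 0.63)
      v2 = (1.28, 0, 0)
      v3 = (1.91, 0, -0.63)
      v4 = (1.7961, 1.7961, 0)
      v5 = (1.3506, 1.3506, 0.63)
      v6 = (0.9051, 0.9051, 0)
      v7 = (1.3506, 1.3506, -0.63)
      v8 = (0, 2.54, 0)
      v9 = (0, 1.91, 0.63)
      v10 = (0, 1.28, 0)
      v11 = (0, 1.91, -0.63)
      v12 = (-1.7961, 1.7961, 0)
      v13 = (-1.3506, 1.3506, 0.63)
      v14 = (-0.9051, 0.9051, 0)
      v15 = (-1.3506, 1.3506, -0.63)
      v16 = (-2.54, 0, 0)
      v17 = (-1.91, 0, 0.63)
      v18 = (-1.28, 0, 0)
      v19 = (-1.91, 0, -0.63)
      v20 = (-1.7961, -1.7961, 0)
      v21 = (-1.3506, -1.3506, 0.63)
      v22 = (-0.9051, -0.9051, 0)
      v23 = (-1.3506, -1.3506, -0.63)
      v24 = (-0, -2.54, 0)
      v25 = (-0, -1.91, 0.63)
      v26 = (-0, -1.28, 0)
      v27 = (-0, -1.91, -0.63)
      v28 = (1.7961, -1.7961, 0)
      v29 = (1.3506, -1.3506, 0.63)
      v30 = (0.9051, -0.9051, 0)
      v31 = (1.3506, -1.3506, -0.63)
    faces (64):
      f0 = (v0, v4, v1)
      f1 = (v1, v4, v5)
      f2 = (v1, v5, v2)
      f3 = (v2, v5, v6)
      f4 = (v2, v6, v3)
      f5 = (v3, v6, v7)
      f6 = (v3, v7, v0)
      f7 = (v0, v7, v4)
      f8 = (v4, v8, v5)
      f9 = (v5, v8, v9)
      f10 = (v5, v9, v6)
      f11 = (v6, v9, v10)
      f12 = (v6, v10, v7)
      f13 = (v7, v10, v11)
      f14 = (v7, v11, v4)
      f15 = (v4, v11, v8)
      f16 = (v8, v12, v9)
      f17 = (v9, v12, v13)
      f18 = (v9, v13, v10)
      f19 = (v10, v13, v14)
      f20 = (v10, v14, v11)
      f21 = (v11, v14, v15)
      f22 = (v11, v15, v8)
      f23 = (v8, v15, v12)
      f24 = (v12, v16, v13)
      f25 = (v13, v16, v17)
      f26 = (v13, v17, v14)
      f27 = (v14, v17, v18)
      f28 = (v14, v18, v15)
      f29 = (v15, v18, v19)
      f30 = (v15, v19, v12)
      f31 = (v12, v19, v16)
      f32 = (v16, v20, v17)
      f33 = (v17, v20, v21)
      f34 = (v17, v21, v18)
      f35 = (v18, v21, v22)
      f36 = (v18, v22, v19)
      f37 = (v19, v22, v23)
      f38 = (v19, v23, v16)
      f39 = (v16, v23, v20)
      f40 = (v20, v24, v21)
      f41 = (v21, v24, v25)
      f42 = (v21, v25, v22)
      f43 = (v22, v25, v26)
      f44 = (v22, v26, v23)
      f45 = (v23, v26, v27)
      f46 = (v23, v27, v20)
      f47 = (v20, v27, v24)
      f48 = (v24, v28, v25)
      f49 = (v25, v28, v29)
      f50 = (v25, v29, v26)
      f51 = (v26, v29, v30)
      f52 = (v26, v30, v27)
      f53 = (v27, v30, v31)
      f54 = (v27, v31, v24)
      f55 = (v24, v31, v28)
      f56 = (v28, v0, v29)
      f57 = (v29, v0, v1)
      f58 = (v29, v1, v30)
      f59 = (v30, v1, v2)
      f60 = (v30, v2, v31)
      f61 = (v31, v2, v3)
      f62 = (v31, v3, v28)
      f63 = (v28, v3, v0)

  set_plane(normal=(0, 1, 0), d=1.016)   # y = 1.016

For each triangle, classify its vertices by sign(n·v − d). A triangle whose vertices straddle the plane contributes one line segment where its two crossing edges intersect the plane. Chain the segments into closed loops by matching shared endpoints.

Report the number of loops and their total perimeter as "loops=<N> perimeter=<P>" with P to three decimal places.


loops=2 perimeter=7.880

Straddling triangles (20 of 64):
  (v0,v4,v1) [-+-] → (2.1192, 1.016, 0)–(1.84557, 1.016, 0.273628)  len=0.3870
  (v1,v4,v5) [-++] → (1.84557, 1.016, 0.273628)–(1.48919, 1.016, 0.63)  len=0.5040
  (v1,v5,v2) [-+-] → (1.48919, 1.016, 0.63)–(1.33311, 1.016, 0.473923)  len=0.2207
  (v2,v5,v6) [-+-] → (1.33311, 1.016, 0.473923)–(1.016, 1.016, 0.156828)  len=0.4484
  (v3,v6,v7) [--+] → (1.016, 1.016, -0.156828)–(1.48919, 1.016, -0.63)  len=0.6692
  (v3,v7,v0) [-+-] → (1.48919, 1.016, -0.63)–(1.64526, 1.016, -0.473923)  len=0.2207
  (v0,v7,v4) [-++] → (1.64526, 1.016, -0.473923)–(2.1192, 1.016, 0)  len=0.6702
  (v5,v9,v6) [++-] → (0.805214, 1.016, 0.0695263)–(1.016, 1.016, 0.156828)  len=0.2282
  (v6,v9,v10) [-++] → (0.805214, 1.016, 0.0695263)–(0.63736, 1.016, 0)  len=0.1817
  (v6,v10,v7) [-++] → (0.63736, 1.016, 0)–(1.016, 1.016, -0.156828)  len=0.4098
  (v10,v13,v14) [++-] → (-1.016, 1.016, 0.156828)–(-0.63736, 1.016, 0)  len=0.4098
  (v10,v14,v11) [+-+] → (-0.63736, 1.016, 0)–(-0.805214, 1.016, -0.0695263)  len=0.1817
  (v11,v14,v15) [+-+] → (-0.805214, 1.016, -0.0695263)–(-1.016, 1.016, -0.156828)  len=0.2282
  (v12,v16,v13) [+-+] → (-2.1192, 1.016, 0)–(-1.64526, 1.016, 0.473923)  len=0.6702
  (v13,v16,v17) [+--] → (-1.64526, 1.016, 0.473923)–(-1.48919, 1.016, 0.63)  len=0.2207
  (v13,v17,v14) [+--] → (-1.48919, 1.016, 0.63)–(-1.016, 1.016, 0.156828)  len=0.6692
  (v14,v18,v15) [--+] → (-1.33311, 1.016, -0.473923)–(-1.016, 1.016, -0.156828)  len=0.4484
  (v15,v18,v19) [+--] → (-1.33311, 1.016, -0.473923)–(-1.48919, 1.016, -0.63)  len=0.2207
  (v15,v19,v12) [+-+] → (-1.48919, 1.016, -0.63)–(-1.84557, 1.016, -0.273628)  len=0.5040
  (v12,v19,v16) [+--] → (-1.84557, 1.016, -0.273628)–(-2.1192, 1.016, 0)  len=0.3870

Chained into 2 loop(s):
  loop 1: 10 segments, perimeter = 3.9399
  loop 2: 10 segments, perimeter = 3.9399
Total perimeter = 7.880


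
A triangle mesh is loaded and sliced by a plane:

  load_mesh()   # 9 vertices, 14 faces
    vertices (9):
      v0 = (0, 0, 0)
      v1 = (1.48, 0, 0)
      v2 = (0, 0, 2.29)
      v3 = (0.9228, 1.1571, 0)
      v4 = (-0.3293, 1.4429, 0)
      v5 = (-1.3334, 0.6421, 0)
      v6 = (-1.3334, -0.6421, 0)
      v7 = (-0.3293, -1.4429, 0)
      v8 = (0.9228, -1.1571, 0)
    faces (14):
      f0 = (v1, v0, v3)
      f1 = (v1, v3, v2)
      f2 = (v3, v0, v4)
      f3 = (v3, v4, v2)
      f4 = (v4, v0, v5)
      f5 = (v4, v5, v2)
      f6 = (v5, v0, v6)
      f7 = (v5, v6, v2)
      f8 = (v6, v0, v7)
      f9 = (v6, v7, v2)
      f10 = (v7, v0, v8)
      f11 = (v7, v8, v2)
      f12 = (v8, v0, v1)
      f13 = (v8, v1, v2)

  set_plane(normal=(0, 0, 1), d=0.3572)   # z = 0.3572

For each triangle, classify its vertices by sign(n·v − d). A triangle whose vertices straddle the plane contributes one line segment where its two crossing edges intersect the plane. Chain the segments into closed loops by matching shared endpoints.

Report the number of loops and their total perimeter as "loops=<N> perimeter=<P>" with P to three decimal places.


loops=1 perimeter=7.588

Straddling triangles (7 of 14):
  (v1,v3,v2) [--+] → (0.778859, 0.976613, 0.3572)–(1.24915, 0, 0.3572)  len=1.0839
  (v3,v4,v2) [--+] → (-0.277935, 1.21783, 0.3572)–(0.778859, 0.976613, 0.3572)  len=1.0840
  (v4,v5,v2) [--+] → (-1.12541, 0.541944, 0.3572)–(-0.277935, 1.21783, 0.3572)  len=1.0840
  (v5,v6,v2) [--+] → (-1.12541, -0.541944, 0.3572)–(-1.12541, 0.541944, 0.3572)  len=1.0839
  (v6,v7,v2) [--+] → (-0.277935, -1.21783, 0.3572)–(-1.12541, -0.541944, 0.3572)  len=1.0840
  (v7,v8,v2) [--+] → (0.778859, -0.976613, 0.3572)–(-0.277935, -1.21783, 0.3572)  len=1.0840
  (v8,v1,v2) [--+] → (1.24915, 0, 0.3572)–(0.778859, -0.976613, 0.3572)  len=1.0839

Chained into 1 loop(s):
  loop 1: 7 segments, perimeter = 7.5877
Total perimeter = 7.588


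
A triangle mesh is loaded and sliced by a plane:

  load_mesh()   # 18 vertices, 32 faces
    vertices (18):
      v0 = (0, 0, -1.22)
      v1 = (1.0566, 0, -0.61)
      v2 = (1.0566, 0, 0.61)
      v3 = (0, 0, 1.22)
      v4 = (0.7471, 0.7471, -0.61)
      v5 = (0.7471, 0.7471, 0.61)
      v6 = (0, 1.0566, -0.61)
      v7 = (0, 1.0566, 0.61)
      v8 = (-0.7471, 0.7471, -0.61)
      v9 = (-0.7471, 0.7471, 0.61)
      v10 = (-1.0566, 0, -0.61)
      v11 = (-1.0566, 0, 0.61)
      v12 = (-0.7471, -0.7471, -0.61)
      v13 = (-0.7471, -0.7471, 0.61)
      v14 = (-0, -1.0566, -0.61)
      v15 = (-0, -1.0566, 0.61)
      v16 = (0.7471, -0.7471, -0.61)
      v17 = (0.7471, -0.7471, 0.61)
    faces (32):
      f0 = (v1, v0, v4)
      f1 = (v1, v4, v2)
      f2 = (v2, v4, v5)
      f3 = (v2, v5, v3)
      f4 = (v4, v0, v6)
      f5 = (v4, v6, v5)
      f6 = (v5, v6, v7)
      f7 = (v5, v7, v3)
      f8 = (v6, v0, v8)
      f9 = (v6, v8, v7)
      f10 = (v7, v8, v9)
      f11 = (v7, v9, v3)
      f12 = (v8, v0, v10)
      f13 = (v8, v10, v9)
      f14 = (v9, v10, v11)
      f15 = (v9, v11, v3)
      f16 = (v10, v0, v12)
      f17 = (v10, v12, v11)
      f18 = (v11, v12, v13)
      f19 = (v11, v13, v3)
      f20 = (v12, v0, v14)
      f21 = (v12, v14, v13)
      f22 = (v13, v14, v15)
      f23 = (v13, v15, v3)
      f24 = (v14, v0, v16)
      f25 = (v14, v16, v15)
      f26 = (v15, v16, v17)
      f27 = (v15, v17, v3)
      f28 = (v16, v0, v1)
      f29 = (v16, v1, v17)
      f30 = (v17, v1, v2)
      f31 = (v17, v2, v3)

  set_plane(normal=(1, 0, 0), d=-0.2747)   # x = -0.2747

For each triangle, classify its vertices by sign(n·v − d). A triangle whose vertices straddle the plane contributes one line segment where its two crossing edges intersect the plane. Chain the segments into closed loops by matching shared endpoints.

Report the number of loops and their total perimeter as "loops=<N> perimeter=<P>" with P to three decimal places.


Straddling triangles (12 of 32):
  (v6,v0,v8) [++-] → (-0.2747, 0.2747, -0.99571)–(-0.2747, 0.9428, -0.61)  len=0.7714
  (v6,v8,v7) [+-+] → (-0.2747, 0.9428, -0.61)–(-0.2747, 0.9428, 0.16142)  len=0.7714
  (v7,v8,v9) [+--] → (-0.2747, 0.9428, 0.16142)–(-0.2747, 0.9428, 0.61)  len=0.4486
  (v7,v9,v3) [+-+] → (-0.2747, 0.9428, 0.61)–(-0.2747, 0.2747, 0.99571)  len=0.7714
  (v8,v0,v10) [-+-] → (-0.2747, 0.2747, -0.99571)–(-0.2747, 0, -1.06141)  len=0.2824
  (v9,v11,v3) [--+] → (-0.2747, 0, 1.06141)–(-0.2747, 0.2747, 0.99571)  len=0.2824
  (v10,v0,v12) [-+-] → (-0.2747, 0, -1.06141)–(-0.2747, -0.2747, -0.99571)  len=0.2824
  (v11,v13,v3) [--+] → (-0.2747, -0.2747, 0.99571)–(-0.2747, 0, 1.06141)  len=0.2824
  (v12,v0,v14) [-++] → (-0.2747, -0.2747, -0.99571)–(-0.2747, -0.9428, -0.61)  len=0.7714
  (v12,v14,v13) [-+-] → (-0.2747, -0.9428, -0.61)–(-0.2747, -0.9428, -0.16142)  len=0.4486
  (v13,v14,v15) [-++] → (-0.2747, -0.9428, -0.16142)–(-0.2747, -0.9428, 0.61)  len=0.7714
  (v13,v15,v3) [-++] → (-0.2747, -0.9428, 0.61)–(-0.2747, -0.2747, 0.99571)  len=0.7714

Chained into 1 loop(s):
  loop 1: 12 segments, perimeter = 6.6556
Total perimeter = 6.656

loops=1 perimeter=6.656


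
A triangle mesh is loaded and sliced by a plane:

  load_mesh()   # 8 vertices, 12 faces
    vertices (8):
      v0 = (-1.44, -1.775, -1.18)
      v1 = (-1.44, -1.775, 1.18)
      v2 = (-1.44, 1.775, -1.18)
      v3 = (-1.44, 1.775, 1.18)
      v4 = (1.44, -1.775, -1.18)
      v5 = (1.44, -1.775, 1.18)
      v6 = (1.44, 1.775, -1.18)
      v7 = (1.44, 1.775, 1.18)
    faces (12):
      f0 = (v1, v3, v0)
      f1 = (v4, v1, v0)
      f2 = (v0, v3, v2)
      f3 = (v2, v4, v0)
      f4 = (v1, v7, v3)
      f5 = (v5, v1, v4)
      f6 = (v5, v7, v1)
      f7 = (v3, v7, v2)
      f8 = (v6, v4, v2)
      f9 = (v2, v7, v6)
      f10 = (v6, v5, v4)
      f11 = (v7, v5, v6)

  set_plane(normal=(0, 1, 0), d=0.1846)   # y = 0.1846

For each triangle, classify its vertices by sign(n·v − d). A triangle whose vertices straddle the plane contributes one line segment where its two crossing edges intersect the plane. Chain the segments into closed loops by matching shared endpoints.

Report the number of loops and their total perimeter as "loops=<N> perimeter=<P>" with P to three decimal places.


loops=1 perimeter=10.480

Straddling triangles (8 of 12):
  (v1,v3,v0) [-+-] → (-1.44, 0.1846, 1.18)–(-1.44, 0.1846, 0.12272)  len=1.0573
  (v0,v3,v2) [-++] → (-1.44, 0.1846, 0.12272)–(-1.44, 0.1846, -1.18)  len=1.3027
  (v2,v4,v0) [+--] → (-0.14976, 0.1846, -1.18)–(-1.44, 0.1846, -1.18)  len=1.2902
  (v1,v7,v3) [-++] → (0.14976, 0.1846, 1.18)–(-1.44, 0.1846, 1.18)  len=1.5898
  (v5,v7,v1) [-+-] → (1.44, 0.1846, 1.18)–(0.14976, 0.1846, 1.18)  len=1.2902
  (v6,v4,v2) [+-+] → (1.44, 0.1846, -1.18)–(-0.14976, 0.1846, -1.18)  len=1.5898
  (v6,v5,v4) [+--] → (1.44, 0.1846, -0.12272)–(1.44, 0.1846, -1.18)  len=1.0573
  (v7,v5,v6) [+-+] → (1.44, 0.1846, 1.18)–(1.44, 0.1846, -0.12272)  len=1.3027

Chained into 1 loop(s):
  loop 1: 8 segments, perimeter = 10.4800
Total perimeter = 10.480


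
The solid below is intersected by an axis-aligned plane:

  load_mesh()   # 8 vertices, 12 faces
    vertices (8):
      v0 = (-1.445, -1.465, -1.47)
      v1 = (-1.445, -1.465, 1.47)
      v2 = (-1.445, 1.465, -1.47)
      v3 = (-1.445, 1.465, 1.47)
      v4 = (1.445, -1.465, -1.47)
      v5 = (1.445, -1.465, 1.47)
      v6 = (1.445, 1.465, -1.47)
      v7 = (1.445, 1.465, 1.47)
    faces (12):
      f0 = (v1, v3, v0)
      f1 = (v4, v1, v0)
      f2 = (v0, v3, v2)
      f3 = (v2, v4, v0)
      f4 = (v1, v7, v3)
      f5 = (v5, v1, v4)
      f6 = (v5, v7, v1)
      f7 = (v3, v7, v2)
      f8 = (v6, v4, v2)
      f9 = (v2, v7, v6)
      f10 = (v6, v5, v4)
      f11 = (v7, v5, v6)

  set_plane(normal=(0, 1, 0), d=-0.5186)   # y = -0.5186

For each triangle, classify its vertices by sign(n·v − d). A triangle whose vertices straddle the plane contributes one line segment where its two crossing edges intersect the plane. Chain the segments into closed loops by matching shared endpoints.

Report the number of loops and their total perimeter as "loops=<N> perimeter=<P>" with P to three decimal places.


loops=1 perimeter=11.660

Straddling triangles (8 of 12):
  (v1,v3,v0) [-+-] → (-1.445, -0.5186, 1.47)–(-1.445, -0.5186, -0.52037)  len=1.9904
  (v0,v3,v2) [-++] → (-1.445, -0.5186, -0.52037)–(-1.445, -0.5186, -1.47)  len=0.9496
  (v2,v4,v0) [+--] → (0.51152, -0.5186, -1.47)–(-1.445, -0.5186, -1.47)  len=1.9565
  (v1,v7,v3) [-++] → (-0.51152, -0.5186, 1.47)–(-1.445, -0.5186, 1.47)  len=0.9335
  (v5,v7,v1) [-+-] → (1.445, -0.5186, 1.47)–(-0.51152, -0.5186, 1.47)  len=1.9565
  (v6,v4,v2) [+-+] → (1.445, -0.5186, -1.47)–(0.51152, -0.5186, -1.47)  len=0.9335
  (v6,v5,v4) [+--] → (1.445, -0.5186, 0.52037)–(1.445, -0.5186, -1.47)  len=1.9904
  (v7,v5,v6) [+-+] → (1.445, -0.5186, 1.47)–(1.445, -0.5186, 0.52037)  len=0.9496

Chained into 1 loop(s):
  loop 1: 8 segments, perimeter = 11.6600
Total perimeter = 11.660


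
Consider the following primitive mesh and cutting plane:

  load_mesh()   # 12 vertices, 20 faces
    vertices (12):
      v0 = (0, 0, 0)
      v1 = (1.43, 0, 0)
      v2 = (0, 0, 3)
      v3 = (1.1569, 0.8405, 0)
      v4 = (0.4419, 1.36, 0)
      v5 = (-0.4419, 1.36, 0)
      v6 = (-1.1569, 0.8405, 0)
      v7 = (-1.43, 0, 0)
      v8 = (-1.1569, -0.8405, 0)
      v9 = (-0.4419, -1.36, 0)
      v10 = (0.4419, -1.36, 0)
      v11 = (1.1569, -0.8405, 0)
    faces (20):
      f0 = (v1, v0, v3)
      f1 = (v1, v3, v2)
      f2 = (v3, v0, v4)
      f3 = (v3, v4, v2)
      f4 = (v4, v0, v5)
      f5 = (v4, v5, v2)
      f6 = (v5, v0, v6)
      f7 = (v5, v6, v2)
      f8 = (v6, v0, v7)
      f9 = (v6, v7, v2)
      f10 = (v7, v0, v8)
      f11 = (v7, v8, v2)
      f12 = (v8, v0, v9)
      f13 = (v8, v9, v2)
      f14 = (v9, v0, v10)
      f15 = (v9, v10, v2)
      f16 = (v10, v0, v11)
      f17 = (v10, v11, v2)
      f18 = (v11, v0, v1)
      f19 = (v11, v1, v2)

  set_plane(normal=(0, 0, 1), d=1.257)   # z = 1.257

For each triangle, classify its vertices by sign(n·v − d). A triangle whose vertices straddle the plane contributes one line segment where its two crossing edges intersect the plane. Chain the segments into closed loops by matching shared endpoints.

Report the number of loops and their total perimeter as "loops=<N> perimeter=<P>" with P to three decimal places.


Straddling triangles (10 of 20):
  (v1,v3,v2) [--+] → (0.672159, 0.488331, 1.257)–(0.83083, 0, 1.257)  len=0.5135
  (v3,v4,v2) [--+] → (0.256744, 0.79016, 1.257)–(0.672159, 0.488331, 1.257)  len=0.5135
  (v4,v5,v2) [--+] → (-0.256744, 0.79016, 1.257)–(0.256744, 0.79016, 1.257)  len=0.5135
  (v5,v6,v2) [--+] → (-0.672159, 0.488331, 1.257)–(-0.256744, 0.79016, 1.257)  len=0.5135
  (v6,v7,v2) [--+] → (-0.83083, 0, 1.257)–(-0.672159, 0.488331, 1.257)  len=0.5135
  (v7,v8,v2) [--+] → (-0.672159, -0.488331, 1.257)–(-0.83083, 0, 1.257)  len=0.5135
  (v8,v9,v2) [--+] → (-0.256744, -0.79016, 1.257)–(-0.672159, -0.488331, 1.257)  len=0.5135
  (v9,v10,v2) [--+] → (0.256744, -0.79016, 1.257)–(-0.256744, -0.79016, 1.257)  len=0.5135
  (v10,v11,v2) [--+] → (0.672159, -0.488331, 1.257)–(0.256744, -0.79016, 1.257)  len=0.5135
  (v11,v1,v2) [--+] → (0.83083, 0, 1.257)–(0.672159, -0.488331, 1.257)  len=0.5135

Chained into 1 loop(s):
  loop 1: 10 segments, perimeter = 5.1348
Total perimeter = 5.135

loops=1 perimeter=5.135


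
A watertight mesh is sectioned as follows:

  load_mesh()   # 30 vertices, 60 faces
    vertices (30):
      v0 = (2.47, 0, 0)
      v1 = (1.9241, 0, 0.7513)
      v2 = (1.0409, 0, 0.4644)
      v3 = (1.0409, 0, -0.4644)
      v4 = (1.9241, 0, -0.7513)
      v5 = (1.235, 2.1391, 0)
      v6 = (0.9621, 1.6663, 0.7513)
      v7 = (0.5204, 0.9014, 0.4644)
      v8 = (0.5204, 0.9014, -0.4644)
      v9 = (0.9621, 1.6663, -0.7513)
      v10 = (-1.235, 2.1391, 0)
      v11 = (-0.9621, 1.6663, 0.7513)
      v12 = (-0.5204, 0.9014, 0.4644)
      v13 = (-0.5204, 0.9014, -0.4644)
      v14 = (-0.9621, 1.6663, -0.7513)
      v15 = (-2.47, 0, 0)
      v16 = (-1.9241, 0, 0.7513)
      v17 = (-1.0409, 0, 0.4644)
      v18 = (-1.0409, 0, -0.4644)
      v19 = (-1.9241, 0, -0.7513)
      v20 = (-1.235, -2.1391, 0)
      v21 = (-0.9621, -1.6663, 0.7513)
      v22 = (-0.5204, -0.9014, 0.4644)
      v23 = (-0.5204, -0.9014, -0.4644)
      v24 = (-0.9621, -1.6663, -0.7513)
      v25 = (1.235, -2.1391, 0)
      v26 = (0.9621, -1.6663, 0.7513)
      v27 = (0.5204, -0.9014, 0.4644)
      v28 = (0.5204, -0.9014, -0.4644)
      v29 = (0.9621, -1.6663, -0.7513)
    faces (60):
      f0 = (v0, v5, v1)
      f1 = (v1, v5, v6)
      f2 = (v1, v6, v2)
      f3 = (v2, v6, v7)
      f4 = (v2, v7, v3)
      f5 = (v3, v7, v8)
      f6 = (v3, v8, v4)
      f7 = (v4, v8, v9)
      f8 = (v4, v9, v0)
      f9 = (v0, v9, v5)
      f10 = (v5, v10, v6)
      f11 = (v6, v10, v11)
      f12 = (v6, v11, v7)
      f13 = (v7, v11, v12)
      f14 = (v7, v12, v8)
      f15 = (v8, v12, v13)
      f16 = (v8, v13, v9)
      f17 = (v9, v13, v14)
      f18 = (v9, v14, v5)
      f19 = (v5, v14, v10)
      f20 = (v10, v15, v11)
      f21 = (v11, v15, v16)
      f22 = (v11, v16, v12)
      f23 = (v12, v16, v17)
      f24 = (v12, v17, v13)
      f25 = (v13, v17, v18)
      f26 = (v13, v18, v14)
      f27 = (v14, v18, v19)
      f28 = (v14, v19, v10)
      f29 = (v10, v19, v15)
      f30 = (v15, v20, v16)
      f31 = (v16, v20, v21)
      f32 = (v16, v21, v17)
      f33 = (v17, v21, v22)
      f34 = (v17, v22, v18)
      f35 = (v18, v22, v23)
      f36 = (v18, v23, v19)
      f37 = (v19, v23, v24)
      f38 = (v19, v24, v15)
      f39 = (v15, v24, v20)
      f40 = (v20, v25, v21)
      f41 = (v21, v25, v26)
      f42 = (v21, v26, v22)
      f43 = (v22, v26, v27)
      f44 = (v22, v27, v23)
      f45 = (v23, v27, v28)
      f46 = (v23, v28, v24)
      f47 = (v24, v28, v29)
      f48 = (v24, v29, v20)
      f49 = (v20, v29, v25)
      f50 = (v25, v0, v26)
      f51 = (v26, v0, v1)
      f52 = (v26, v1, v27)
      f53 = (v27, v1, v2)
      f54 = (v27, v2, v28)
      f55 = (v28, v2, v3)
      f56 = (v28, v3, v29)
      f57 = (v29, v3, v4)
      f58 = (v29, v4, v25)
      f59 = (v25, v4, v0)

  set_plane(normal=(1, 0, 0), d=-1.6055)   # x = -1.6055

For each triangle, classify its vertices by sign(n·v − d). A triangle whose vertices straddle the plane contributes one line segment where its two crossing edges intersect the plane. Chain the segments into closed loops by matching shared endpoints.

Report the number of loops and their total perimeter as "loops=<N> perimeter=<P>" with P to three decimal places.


Straddling triangles (14 of 60):
  (v10,v15,v11) [+-+] → (-1.6055, 1.49737, 0)–(-1.6055, 0.955313, 0.430731)  len=0.6924
  (v11,v15,v16) [+--] → (-1.6055, 0.955313, 0.430731)–(-1.6055, 0.551854, 0.7513)  len=0.5153
  (v11,v16,v12) [+-+] → (-1.6055, 0.551854, 0.7513)–(-1.6055, 0.204592, 0.686182)  len=0.3533
  (v12,v16,v17) [+-+] → (-1.6055, 0.204592, 0.686182)–(-1.6055, 0, 0.647806)  len=0.2082
  (v14,v18,v19) [++-] → (-1.6055, 0, -0.647806)–(-1.6055, 0.551854, -0.7513)  len=0.5615
  (v14,v19,v10) [+-+] → (-1.6055, 0.551854, -0.7513)–(-1.6055, 0.988996, -0.403942)  len=0.5583
  (v10,v19,v15) [+--] → (-1.6055, 0.988996, -0.403942)–(-1.6055, 1.49737, 0)  len=0.6493
  (v15,v20,v16) [-+-] → (-1.6055, -1.49737, 0)–(-1.6055, -0.988996, 0.403942)  len=0.6493
  (v16,v20,v21) [-++] → (-1.6055, -0.988996, 0.403942)–(-1.6055, -0.551854, 0.7513)  len=0.5583
  (v16,v21,v17) [-++] → (-1.6055, -0.551854, 0.7513)–(-1.6055, 0, 0.647806)  len=0.5615
  (v18,v23,v19) [++-] → (-1.6055, -0.204592, -0.686182)–(-1.6055, 0, -0.647806)  len=0.2082
  (v19,v23,v24) [-++] → (-1.6055, -0.204592, -0.686182)–(-1.6055, -0.551854, -0.7513)  len=0.3533
  (v19,v24,v15) [-+-] → (-1.6055, -0.551854, -0.7513)–(-1.6055, -0.955313, -0.430731)  len=0.5153
  (v15,v24,v20) [-++] → (-1.6055, -0.955313, -0.430731)–(-1.6055, -1.49737, 0)  len=0.6924

Chained into 1 loop(s):
  loop 1: 14 segments, perimeter = 7.0766
Total perimeter = 7.077

loops=1 perimeter=7.077


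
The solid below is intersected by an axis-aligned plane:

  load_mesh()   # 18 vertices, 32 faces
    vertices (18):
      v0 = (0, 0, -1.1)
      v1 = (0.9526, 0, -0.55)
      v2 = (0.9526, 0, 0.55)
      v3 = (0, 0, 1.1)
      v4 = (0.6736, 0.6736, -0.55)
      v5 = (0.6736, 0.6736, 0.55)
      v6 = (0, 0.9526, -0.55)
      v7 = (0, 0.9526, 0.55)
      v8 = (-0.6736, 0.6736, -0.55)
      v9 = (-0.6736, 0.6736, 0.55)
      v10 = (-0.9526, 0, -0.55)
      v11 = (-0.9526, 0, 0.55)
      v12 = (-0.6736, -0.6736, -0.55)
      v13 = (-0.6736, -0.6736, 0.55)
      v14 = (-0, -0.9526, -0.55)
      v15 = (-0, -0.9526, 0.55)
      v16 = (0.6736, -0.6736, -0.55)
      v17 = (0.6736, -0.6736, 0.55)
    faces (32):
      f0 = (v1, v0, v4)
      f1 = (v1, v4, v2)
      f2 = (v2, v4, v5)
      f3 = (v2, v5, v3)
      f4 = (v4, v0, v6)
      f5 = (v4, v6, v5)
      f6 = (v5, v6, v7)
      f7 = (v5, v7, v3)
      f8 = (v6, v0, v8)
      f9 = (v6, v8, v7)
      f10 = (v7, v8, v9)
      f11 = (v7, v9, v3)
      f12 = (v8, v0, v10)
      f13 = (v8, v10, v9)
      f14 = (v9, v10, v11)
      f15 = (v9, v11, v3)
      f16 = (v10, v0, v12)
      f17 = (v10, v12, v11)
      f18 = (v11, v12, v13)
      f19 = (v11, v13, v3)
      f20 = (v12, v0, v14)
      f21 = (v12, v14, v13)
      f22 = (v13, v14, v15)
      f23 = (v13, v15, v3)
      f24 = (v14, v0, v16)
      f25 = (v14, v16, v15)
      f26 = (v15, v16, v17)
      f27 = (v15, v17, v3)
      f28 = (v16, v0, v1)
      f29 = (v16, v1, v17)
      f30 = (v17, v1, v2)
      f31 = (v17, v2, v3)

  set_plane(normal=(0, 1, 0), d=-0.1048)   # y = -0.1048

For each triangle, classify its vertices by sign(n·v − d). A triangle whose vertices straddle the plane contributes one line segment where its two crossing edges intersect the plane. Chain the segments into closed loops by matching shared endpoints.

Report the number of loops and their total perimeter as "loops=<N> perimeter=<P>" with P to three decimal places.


Straddling triangles (12 of 32):
  (v10,v0,v12) [++-] → (-0.1048, -0.1048, -1.01443)–(-0.909193, -0.1048, -0.55)  len=0.9288
  (v10,v12,v11) [+-+] → (-0.909193, -0.1048, -0.55)–(-0.909193, -0.1048, 0.37886)  len=0.9289
  (v11,v12,v13) [+--] → (-0.909193, -0.1048, 0.37886)–(-0.909193, -0.1048, 0.55)  len=0.1711
  (v11,v13,v3) [+-+] → (-0.909193, -0.1048, 0.55)–(-0.1048, -0.1048, 1.01443)  len=0.9288
  (v12,v0,v14) [-+-] → (-0.1048, -0.1048, -1.01443)–(0, -0.1048, -1.03949)  len=0.1078
  (v13,v15,v3) [--+] → (0, -0.1048, 1.03949)–(-0.1048, -0.1048, 1.01443)  len=0.1078
  (v14,v0,v16) [-+-] → (0, -0.1048, -1.03949)–(0.1048, -0.1048, -1.01443)  len=0.1078
  (v15,v17,v3) [--+] → (0.1048, -0.1048, 1.01443)–(0, -0.1048, 1.03949)  len=0.1078
  (v16,v0,v1) [-++] → (0.1048, -0.1048, -1.01443)–(0.909193, -0.1048, -0.55)  len=0.9288
  (v16,v1,v17) [-+-] → (0.909193, -0.1048, -0.55)–(0.909193, -0.1048, -0.37886)  len=0.1711
  (v17,v1,v2) [-++] → (0.909193, -0.1048, -0.37886)–(0.909193, -0.1048, 0.55)  len=0.9289
  (v17,v2,v3) [-++] → (0.909193, -0.1048, 0.55)–(0.1048, -0.1048, 1.01443)  len=0.9288

Chained into 1 loop(s):
  loop 1: 12 segments, perimeter = 6.3464
Total perimeter = 6.346

loops=1 perimeter=6.346


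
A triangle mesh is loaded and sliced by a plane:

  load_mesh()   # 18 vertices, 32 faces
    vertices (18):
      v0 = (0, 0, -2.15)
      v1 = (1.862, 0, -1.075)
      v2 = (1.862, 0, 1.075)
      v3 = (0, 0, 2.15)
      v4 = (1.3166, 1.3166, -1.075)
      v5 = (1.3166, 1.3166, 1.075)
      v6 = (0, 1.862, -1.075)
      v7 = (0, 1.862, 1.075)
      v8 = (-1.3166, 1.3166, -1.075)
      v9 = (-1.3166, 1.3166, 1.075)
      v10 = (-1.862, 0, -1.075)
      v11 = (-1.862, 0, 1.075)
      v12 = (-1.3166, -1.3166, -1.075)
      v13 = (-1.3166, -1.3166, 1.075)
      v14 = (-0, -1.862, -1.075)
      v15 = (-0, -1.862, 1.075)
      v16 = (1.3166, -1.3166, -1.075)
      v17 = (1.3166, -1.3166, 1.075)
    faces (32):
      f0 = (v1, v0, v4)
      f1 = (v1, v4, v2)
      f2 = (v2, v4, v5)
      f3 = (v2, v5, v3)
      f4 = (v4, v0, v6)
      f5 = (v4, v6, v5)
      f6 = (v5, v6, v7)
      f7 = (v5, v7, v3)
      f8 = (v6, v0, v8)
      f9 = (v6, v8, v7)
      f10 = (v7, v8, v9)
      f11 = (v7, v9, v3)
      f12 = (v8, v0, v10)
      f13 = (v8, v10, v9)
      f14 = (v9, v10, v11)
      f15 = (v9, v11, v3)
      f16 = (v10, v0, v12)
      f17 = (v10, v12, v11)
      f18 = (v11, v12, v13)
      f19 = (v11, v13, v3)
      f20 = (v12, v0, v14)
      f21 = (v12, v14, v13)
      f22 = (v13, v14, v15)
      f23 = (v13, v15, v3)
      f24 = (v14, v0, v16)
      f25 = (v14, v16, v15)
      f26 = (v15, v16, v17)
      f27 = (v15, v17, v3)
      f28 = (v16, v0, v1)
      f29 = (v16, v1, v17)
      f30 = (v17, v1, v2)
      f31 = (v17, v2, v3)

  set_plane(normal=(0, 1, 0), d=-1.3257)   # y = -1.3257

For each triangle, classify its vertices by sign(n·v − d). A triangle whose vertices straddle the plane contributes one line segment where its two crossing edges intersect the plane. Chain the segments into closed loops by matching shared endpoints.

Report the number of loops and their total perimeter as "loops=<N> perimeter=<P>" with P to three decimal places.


Straddling triangles (8 of 32):
  (v12,v0,v14) [++-] → (0, -1.3257, -1.38463)–(-1.29463, -1.3257, -1.075)  len=1.3311
  (v12,v14,v13) [+-+] → (-1.29463, -1.3257, -1.075)–(-1.29463, -1.3257, 1.03913)  len=2.1141
  (v13,v14,v15) [+--] → (-1.29463, -1.3257, 1.03913)–(-1.29463, -1.3257, 1.075)  len=0.0359
  (v13,v15,v3) [+-+] → (-1.29463, -1.3257, 1.075)–(0, -1.3257, 1.38463)  len=1.3311
  (v14,v0,v16) [-++] → (0, -1.3257, -1.38463)–(1.29463, -1.3257, -1.075)  len=1.3311
  (v14,v16,v15) [-+-] → (1.29463, -1.3257, -1.075)–(1.29463, -1.3257, -1.03913)  len=0.0359
  (v15,v16,v17) [-++] → (1.29463, -1.3257, -1.03913)–(1.29463, -1.3257, 1.075)  len=2.1141
  (v15,v17,v3) [-++] → (1.29463, -1.3257, 1.075)–(0, -1.3257, 1.38463)  len=1.3311

Chained into 1 loop(s):
  loop 1: 8 segments, perimeter = 9.6246
Total perimeter = 9.625

loops=1 perimeter=9.625


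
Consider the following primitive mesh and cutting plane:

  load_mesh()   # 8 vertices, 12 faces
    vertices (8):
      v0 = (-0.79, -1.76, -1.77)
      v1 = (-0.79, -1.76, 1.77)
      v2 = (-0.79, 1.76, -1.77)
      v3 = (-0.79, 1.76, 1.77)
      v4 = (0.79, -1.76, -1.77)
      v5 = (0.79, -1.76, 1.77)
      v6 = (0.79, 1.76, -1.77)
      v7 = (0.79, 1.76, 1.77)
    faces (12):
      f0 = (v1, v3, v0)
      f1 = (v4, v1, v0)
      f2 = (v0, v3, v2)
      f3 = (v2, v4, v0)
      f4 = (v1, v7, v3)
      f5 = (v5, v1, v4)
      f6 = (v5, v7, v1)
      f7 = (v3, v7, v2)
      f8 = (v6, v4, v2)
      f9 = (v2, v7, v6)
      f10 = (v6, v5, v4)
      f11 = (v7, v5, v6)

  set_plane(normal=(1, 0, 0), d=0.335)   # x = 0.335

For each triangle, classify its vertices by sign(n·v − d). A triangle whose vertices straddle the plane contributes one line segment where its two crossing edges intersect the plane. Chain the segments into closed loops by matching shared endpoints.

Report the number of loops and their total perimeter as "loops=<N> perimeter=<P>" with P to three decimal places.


loops=1 perimeter=14.120

Straddling triangles (8 of 12):
  (v4,v1,v0) [+--] → (0.335, -1.76, -0.75057)–(0.335, -1.76, -1.77)  len=1.0194
  (v2,v4,v0) [-+-] → (0.335, -0.746329, -1.77)–(0.335, -1.76, -1.77)  len=1.0137
  (v1,v7,v3) [-+-] → (0.335, 0.746329, 1.77)–(0.335, 1.76, 1.77)  len=1.0137
  (v5,v1,v4) [+-+] → (0.335, -1.76, 1.77)–(0.335, -1.76, -0.75057)  len=2.5206
  (v5,v7,v1) [++-] → (0.335, 0.746329, 1.77)–(0.335, -1.76, 1.77)  len=2.5063
  (v3,v7,v2) [-+-] → (0.335, 1.76, 1.77)–(0.335, 1.76, 0.75057)  len=1.0194
  (v6,v4,v2) [++-] → (0.335, -0.746329, -1.77)–(0.335, 1.76, -1.77)  len=2.5063
  (v2,v7,v6) [-++] → (0.335, 1.76, 0.75057)–(0.335, 1.76, -1.77)  len=2.5206

Chained into 1 loop(s):
  loop 1: 8 segments, perimeter = 14.1200
Total perimeter = 14.120


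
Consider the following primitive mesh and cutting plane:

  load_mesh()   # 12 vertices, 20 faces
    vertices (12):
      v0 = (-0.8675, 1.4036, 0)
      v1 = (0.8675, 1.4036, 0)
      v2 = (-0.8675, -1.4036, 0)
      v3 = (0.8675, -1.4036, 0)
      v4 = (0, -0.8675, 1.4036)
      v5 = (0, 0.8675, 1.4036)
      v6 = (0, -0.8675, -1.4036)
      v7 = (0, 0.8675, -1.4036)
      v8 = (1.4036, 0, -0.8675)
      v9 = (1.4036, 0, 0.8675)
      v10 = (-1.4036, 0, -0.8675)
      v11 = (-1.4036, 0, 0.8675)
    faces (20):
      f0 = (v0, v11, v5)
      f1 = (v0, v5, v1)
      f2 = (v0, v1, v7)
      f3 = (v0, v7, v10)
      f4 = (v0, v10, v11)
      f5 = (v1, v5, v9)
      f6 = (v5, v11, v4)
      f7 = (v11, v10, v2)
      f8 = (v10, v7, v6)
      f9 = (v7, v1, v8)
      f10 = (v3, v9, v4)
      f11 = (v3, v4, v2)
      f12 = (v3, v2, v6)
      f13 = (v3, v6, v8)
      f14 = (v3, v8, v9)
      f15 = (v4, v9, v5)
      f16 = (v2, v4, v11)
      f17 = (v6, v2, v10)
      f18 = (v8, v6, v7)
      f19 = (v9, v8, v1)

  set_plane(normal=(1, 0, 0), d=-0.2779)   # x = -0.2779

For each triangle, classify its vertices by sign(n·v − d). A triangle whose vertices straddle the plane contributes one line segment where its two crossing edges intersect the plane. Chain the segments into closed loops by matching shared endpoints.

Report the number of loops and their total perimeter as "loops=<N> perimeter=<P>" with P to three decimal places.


Straddling triangles (10 of 20):
  (v0,v11,v5) [--+] → (-0.2779, 0.695743, 1.29746)–(-0.2779, 1.03924, 0.953963)  len=0.4858
  (v0,v5,v1) [-++] → (-0.2779, 1.03924, 0.953963)–(-0.2779, 1.4036, 0)  len=1.0212
  (v0,v1,v7) [-++] → (-0.2779, 1.4036, 0)–(-0.2779, 1.03924, -0.953963)  len=1.0212
  (v0,v7,v10) [-+-] → (-0.2779, 1.03924, -0.953963)–(-0.2779, 0.695743, -1.29746)  len=0.4858
  (v5,v11,v4) [+-+] → (-0.2779, 0.695743, 1.29746)–(-0.2779, -0.695743, 1.29746)  len=1.3915
  (v10,v7,v6) [-++] → (-0.2779, 0.695743, -1.29746)–(-0.2779, -0.695743, -1.29746)  len=1.3915
  (v3,v4,v2) [++-] → (-0.2779, -1.03924, 0.953963)–(-0.2779, -1.4036, 0)  len=1.0212
  (v3,v2,v6) [+-+] → (-0.2779, -1.4036, 0)–(-0.2779, -1.03924, -0.953963)  len=1.0212
  (v2,v4,v11) [-+-] → (-0.2779, -1.03924, 0.953963)–(-0.2779, -0.695743, 1.29746)  len=0.4858
  (v6,v2,v10) [+--] → (-0.2779, -1.03924, -0.953963)–(-0.2779, -0.695743, -1.29746)  len=0.4858

Chained into 1 loop(s):
  loop 1: 10 segments, perimeter = 8.8108
Total perimeter = 8.811

loops=1 perimeter=8.811


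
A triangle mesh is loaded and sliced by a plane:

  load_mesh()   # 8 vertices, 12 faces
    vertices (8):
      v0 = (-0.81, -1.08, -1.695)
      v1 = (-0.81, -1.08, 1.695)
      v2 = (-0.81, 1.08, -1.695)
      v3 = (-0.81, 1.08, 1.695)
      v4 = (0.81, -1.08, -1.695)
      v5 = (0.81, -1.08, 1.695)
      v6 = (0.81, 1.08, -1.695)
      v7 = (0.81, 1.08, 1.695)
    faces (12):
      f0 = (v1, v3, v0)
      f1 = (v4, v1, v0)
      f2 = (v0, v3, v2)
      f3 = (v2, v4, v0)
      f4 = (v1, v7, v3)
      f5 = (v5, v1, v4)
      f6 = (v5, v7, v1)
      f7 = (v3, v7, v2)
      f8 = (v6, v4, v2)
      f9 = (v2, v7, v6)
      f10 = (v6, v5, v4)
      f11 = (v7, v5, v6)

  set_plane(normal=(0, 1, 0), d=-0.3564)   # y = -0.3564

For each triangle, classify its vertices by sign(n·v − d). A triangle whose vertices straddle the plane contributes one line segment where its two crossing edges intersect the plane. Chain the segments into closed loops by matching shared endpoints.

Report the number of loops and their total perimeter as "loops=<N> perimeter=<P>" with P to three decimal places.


loops=1 perimeter=10.020

Straddling triangles (8 of 12):
  (v1,v3,v0) [-+-] → (-0.81, -0.3564, 1.695)–(-0.81, -0.3564, -0.55935)  len=2.2544
  (v0,v3,v2) [-++] → (-0.81, -0.3564, -0.55935)–(-0.81, -0.3564, -1.695)  len=1.1356
  (v2,v4,v0) [+--] → (0.2673, -0.3564, -1.695)–(-0.81, -0.3564, -1.695)  len=1.0773
  (v1,v7,v3) [-++] → (-0.2673, -0.3564, 1.695)–(-0.81, -0.3564, 1.695)  len=0.5427
  (v5,v7,v1) [-+-] → (0.81, -0.3564, 1.695)–(-0.2673, -0.3564, 1.695)  len=1.0773
  (v6,v4,v2) [+-+] → (0.81, -0.3564, -1.695)–(0.2673, -0.3564, -1.695)  len=0.5427
  (v6,v5,v4) [+--] → (0.81, -0.3564, 0.55935)–(0.81, -0.3564, -1.695)  len=2.2544
  (v7,v5,v6) [+-+] → (0.81, -0.3564, 1.695)–(0.81, -0.3564, 0.55935)  len=1.1356

Chained into 1 loop(s):
  loop 1: 8 segments, perimeter = 10.0200
Total perimeter = 10.020


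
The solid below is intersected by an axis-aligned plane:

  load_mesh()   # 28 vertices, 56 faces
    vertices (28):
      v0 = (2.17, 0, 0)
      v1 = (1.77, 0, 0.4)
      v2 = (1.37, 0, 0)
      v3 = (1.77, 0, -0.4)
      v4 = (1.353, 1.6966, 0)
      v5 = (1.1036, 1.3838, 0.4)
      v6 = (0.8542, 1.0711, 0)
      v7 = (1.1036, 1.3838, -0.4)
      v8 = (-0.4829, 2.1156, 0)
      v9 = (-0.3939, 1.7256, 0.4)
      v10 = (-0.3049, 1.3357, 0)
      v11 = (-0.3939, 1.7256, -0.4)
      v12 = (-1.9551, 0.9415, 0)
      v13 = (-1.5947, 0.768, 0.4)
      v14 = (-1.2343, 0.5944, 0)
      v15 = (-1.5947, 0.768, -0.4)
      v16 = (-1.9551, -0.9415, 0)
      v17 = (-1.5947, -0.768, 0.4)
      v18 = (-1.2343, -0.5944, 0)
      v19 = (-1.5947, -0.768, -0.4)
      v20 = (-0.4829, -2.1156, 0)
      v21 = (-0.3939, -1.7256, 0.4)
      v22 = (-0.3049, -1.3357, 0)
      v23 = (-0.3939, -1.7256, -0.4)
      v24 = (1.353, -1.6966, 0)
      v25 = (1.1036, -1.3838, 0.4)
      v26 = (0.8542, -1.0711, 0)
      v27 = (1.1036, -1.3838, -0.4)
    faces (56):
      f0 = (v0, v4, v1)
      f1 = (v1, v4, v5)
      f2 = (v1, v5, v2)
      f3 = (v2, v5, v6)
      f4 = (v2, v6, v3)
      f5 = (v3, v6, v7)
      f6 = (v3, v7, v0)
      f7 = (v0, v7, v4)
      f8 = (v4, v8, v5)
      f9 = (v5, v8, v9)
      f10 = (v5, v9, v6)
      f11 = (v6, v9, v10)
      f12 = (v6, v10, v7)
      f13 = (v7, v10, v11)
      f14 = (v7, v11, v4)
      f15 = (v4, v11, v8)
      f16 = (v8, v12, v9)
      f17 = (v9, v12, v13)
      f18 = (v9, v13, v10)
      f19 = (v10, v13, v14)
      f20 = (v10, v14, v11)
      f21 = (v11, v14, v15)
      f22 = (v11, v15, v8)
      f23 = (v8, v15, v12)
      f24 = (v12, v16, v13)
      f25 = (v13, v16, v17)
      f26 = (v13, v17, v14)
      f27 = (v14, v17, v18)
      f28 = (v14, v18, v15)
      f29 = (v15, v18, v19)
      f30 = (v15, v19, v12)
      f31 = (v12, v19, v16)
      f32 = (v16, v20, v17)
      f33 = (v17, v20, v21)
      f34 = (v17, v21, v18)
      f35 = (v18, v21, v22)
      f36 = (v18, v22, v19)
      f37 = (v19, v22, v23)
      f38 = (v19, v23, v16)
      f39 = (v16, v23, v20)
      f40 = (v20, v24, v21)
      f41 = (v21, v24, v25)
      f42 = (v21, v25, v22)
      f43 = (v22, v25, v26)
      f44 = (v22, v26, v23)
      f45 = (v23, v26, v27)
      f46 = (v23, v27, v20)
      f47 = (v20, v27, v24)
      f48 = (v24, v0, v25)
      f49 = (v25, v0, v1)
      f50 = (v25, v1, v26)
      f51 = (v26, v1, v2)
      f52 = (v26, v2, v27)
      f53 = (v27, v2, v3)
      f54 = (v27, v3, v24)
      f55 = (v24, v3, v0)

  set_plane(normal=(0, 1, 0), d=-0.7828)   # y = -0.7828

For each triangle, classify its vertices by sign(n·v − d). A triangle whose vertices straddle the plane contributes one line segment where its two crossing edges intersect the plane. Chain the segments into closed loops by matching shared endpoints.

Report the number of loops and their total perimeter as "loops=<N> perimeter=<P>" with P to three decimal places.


loops=2 perimeter=4.774

Straddling triangles (18 of 56):
  (v12,v16,v13) [+-+] → (-1.9551, -0.7828, 0)–(-1.92164, -0.7828, 0.0371337)  len=0.0500
  (v13,v16,v17) [+-+] → (-1.92164, -0.7828, 0.0371337)–(-1.62544, -0.7828, 0.365879)  len=0.4425
  (v12,v19,v16) [++-] → (-1.62544, -0.7828, -0.365879)–(-1.9551, -0.7828, 0)  len=0.4925
  (v16,v20,v17) [--+] → (-1.58249, -0.7828, 0.395607)–(-1.62544, -0.7828, 0.365879)  len=0.0522
  (v17,v20,v21) [+--] → (-1.58249, -0.7828, 0.395607)–(-1.57614, -0.7828, 0.4)  len=0.0077
  (v17,v21,v18) [+-+] → (-1.57614, -0.7828, 0.4)–(-1.09433, -0.7828, 0.0666195)  len=0.5859
  (v18,v21,v22) [+--] → (-1.09433, -0.7828, 0.0666195)–(-0.998095, -0.7828, 0)  len=0.1170
  (v18,v22,v19) [+-+] → (-0.998095, -0.7828, 0)–(-1.56107, -0.7828, -0.389572)  len=0.6846
  (v19,v22,v23) [+--] → (-1.56107, -0.7828, -0.389572)–(-1.57614, -0.7828, -0.4)  len=0.0183
  (v19,v23,v16) [+--] → (-1.57614, -0.7828, -0.4)–(-1.62544, -0.7828, -0.365879)  len=0.0600
  (v24,v0,v25) [-+-] → (1.79304, -0.7828, 0)–(1.56675, -0.7828, 0.226275)  len=0.3200
  (v25,v0,v1) [-++] → (1.56675, -0.7828, 0.226275)–(1.39303, -0.7828, 0.4)  len=0.2457
  (v25,v1,v26) [-+-] → (1.39303, -0.7828, 0.4)–(1.1007, -0.7828, 0.107665)  len=0.4134
  (v26,v1,v2) [-++] → (1.1007, -0.7828, 0.107665)–(0.993034, -0.7828, 0)  len=0.1523
  (v26,v2,v27) [-+-] → (0.993034, -0.7828, 0)–(1.2193, -0.7828, -0.226275)  len=0.3200
  (v27,v2,v3) [-++] → (1.2193, -0.7828, -0.226275)–(1.39303, -0.7828, -0.4)  len=0.2457
  (v27,v3,v24) [-+-] → (1.39303, -0.7828, -0.4)–(1.5776, -0.7828, -0.215443)  len=0.2610
  (v24,v3,v0) [-++] → (1.5776, -0.7828, -0.215443)–(1.79304, -0.7828, 0)  len=0.3047

Chained into 2 loop(s):
  loop 1: 10 segments, perimeter = 2.5108
  loop 2: 8 segments, perimeter = 2.2628
Total perimeter = 4.774
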